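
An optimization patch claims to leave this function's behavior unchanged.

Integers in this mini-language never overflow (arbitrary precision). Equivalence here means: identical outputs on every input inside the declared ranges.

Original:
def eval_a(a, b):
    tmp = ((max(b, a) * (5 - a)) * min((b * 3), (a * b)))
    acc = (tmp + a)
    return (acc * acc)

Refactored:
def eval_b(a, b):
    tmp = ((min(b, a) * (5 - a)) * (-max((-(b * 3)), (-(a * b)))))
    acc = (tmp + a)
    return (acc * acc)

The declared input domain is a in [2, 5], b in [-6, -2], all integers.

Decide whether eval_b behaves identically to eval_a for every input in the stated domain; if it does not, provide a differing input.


There is a counterexample at a=2, b=-6: 11236 on one side, 106276 on the other.
eval_a: tmp becomes -108; next acc becomes -106; next final value 11236
eval_b: tmp becomes 324; next acc becomes 326; next final value 106276
verdict: not equivalent; witness: a=2, b=-6


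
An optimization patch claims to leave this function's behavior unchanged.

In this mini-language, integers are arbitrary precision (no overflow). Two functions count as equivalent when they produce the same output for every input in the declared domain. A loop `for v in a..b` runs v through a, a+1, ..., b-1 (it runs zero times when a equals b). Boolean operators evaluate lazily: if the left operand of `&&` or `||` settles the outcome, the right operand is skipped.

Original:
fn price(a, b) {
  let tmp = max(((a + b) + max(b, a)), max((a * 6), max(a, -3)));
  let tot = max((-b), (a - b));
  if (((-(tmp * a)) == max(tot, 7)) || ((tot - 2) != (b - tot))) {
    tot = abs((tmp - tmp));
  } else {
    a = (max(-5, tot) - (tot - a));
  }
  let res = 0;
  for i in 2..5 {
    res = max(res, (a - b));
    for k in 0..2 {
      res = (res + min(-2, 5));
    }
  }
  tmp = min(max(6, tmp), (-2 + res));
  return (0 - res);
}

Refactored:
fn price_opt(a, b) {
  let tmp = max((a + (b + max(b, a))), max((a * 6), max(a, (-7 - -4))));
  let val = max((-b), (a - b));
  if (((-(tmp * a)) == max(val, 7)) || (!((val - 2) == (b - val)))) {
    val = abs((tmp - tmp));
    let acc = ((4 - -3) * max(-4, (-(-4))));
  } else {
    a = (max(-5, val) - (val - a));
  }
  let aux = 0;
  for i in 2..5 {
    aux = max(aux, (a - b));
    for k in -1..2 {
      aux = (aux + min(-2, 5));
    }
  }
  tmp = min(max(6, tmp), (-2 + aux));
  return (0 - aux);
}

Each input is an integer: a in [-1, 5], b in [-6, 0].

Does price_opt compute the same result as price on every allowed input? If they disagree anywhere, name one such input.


Consider the input a=-1, b=-6.
price: tmp=-1, then tot=6, then (((-(tmp * a)) == max(tot, 7)) || ((tot - 2) != (b - tot))) is true, then tot=0, then res=0, then (i=2), then res=5, then (k=0), then res=3, then (k=1), then res=1, then (i=3), then res=5, then (k=0), then res=3, then (k=1), then res=1, then (i=4), then res=5, then (k=0), then res=3, then (k=1), then res=1, then tmp=-1, then returns -1
price_opt: tmp=-1, then val=6, then (((-(tmp * a)) == max(val, 7)) || (!((val - 2) == (b - val)))) is true, then val=0, then acc=28, then aux=0, then (i=2), then aux=5, then (k=-1), then aux=3, then (k=0), then aux=1, then (k=1), then aux=-1, then (i=3), then aux=5, then (k=-1), then aux=3, then (k=0), then aux=1, then (k=1), then aux=-1, then (i=4), then aux=5, then (k=-1), then aux=3, then (k=0), then aux=1, then (k=1), then aux=-1, then tmp=-3, then returns 1
-1 against 1: the behavior changed.
verdict: not equivalent; witness: a=-1, b=-6


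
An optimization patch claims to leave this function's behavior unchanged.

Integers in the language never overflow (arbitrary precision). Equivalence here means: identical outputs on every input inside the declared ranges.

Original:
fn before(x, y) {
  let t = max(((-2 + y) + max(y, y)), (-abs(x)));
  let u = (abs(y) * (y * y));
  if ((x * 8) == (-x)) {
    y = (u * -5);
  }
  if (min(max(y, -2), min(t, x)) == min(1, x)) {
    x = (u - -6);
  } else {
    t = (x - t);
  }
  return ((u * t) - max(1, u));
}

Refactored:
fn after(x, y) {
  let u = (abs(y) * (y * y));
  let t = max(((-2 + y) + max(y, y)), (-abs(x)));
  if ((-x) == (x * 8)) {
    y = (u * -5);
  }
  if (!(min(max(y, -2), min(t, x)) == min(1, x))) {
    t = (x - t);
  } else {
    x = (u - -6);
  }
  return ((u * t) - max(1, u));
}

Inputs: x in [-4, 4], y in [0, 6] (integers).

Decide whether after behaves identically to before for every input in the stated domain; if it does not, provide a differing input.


Behavior is preserved: although boolean connective usage differs, the outputs never diverge.
One worked example (x=-2, y=2) — before: t := 2 | u := 8 | ((x * 8) == (-x)): false | (min(max(y, -2), min(t, x)) == min(1, x)): true | x := 14 | result 8; after: u := 8 | t := 2 | ((-x) == (x * 8)): false | (!(min(max(y, -2), min(t, x)) == min(1, x))): false | x := 14 | result 8; agreement on 8.
Across all 63 domain points the two functions coincide.
verdict: equivalent


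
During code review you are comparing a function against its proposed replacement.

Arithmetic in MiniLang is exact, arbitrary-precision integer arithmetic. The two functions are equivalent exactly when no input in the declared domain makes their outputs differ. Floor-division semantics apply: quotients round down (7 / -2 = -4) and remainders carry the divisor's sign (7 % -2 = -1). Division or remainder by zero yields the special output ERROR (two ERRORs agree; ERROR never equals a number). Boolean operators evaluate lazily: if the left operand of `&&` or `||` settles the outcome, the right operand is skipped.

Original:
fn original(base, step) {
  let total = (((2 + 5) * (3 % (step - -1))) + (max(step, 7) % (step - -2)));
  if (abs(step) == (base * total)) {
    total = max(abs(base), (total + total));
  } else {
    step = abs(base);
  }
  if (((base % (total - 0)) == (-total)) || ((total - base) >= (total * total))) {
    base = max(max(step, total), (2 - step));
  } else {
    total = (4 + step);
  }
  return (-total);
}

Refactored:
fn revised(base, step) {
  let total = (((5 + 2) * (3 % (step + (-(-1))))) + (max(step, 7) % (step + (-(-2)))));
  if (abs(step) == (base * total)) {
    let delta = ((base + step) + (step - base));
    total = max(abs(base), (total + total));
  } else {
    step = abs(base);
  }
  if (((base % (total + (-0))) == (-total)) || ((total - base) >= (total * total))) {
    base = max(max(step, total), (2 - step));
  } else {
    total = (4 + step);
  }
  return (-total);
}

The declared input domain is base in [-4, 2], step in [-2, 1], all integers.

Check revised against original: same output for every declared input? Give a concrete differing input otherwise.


Behavior is preserved: although local variable names differ, and arithmetic usage differs, and statement counts differ, the outputs never diverge.
Tracing base=1, step=1: original: total=8, then (abs(step) == (base * total)) is false, then step=1, then (((base % (total - 0)) == (-total)) || ((total - base) >= (total * total))) is false, then total=5, then returns -5 | revised: total=8, then (abs(step) == (base * total)) is false, then step=1, then (((base % (total + (-0))) == (-total)) || ((total - base) >= (total * total))) is false, then total=5, then returns -5 — matching result -5.
An exhaustive pass over the 28 declared inputs shows identical outputs.
verdict: equivalent


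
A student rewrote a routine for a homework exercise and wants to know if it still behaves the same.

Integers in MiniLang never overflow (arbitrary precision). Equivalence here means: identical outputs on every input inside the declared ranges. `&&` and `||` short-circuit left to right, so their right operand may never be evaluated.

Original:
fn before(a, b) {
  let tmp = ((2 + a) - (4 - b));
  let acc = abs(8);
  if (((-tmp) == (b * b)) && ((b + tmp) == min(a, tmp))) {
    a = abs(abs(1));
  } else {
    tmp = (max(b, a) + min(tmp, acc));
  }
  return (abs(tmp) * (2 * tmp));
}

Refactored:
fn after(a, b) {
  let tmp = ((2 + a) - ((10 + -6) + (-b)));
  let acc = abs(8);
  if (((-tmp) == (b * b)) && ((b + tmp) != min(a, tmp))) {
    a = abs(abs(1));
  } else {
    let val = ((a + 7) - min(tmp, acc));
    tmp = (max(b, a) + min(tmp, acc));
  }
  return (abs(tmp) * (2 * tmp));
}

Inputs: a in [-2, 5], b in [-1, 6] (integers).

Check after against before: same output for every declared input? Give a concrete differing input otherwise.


Not equivalent: a=0, b=1 separates them (0 vs -2).
before: tmp becomes -1; next acc becomes 8; next (((-tmp) == (b * b)) && ((b + tmp) == min(a, tmp))) evaluates to false; next tmp becomes 0; next final value 0
after: tmp becomes -1; next acc becomes 8; next (((-tmp) == (b * b)) && ((b + tmp) != min(a, tmp))) evaluates to true; next a becomes 1; next final value -2
verdict: not equivalent; witness: a=0, b=1


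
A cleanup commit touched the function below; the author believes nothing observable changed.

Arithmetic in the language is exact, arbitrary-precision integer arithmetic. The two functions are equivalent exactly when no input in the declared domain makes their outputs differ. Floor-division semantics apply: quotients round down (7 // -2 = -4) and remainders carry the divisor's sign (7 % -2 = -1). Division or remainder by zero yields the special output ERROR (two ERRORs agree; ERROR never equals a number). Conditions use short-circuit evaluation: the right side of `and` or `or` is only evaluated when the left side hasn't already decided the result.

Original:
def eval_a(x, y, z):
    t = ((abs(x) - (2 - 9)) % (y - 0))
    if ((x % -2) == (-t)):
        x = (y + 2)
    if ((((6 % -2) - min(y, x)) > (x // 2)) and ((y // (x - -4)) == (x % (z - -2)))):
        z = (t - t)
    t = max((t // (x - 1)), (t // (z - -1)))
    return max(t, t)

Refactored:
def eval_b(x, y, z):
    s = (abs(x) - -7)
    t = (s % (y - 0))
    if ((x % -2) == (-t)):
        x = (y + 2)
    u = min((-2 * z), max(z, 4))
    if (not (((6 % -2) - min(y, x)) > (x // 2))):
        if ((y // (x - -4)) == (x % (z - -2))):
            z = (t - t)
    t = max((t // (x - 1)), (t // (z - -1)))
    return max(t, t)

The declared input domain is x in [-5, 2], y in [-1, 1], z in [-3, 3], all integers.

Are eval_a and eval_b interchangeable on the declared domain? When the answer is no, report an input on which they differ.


There is a counterexample at x=-5, y=-1, z=-2: ERROR on one side, 0 on the other.
eval_a: t = 0; ((x % -2) == (-t)) -> false; division by zero -> ERROR
eval_b: s = 12; t = 0; ((x % -2) == (-t)) -> false; u = 4; (not (((6 % -2) - min(y, x)) > (x // 2))) -> false; t = 0; return 0
verdict: not equivalent; witness: x=-5, y=-1, z=-2


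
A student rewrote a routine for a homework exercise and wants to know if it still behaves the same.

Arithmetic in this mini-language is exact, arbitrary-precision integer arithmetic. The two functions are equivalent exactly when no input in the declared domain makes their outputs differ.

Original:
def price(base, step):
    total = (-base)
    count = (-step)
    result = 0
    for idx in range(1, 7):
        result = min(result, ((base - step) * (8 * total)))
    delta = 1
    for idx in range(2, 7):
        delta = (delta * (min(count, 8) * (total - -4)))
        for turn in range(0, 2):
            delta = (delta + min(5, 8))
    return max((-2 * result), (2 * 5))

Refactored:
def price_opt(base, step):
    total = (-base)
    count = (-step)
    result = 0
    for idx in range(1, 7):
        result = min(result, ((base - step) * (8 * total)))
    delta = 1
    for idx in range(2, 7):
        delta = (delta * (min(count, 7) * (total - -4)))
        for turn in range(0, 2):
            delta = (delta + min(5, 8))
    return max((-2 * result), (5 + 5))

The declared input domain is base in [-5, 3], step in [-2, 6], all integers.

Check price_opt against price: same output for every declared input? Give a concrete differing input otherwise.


The edit looks behavioral (`8` became `7`), but over these ranges it never changes the outcome.
Spot check at base=-2, step=4 — price: total = 2; count = -4; result = 0; [idx=1]; result = -96; [idx=2]; result = -96; [idx=3]; result = -96; [idx=4]; result = -96; [idx=5]; result = -96; [idx=6]; result = -96; delta = 1; [idx=2]; delta = -24; [turn=0]; delta = -19; [turn=1]; delta = -14; [idx=3]; delta = 336; [turn=0]; delta = 341; [turn=1]; delta = 346; [idx=4]; delta = -8304; [turn=0]; delta = -8299; [turn=1]; delta = -8294; [idx=5]; delta = 199056; [turn=0]; delta = 199061; [turn=1]; delta = 199066; [idx=6]; delta = -4777584; [turn=0]; delta = -4777579; [turn=1]; delta = -4777574; return 192. price_opt: total = 2; count = -4; result = 0; [idx=1]; result = -96; [idx=2]; result = -96; [idx=3]; result = -96; [idx=4]; result = -96; [idx=5]; result = -96; [idx=6]; result = -96; delta = 1; [idx=2]; delta = -24; [turn=0]; delta = -19; [turn=1]; delta = -14; [idx=3]; delta = 336; [turn=0]; delta = 341; [turn=1]; delta = 346; [idx=4]; delta = -8304; [turn=0]; delta = -8299; [turn=1]; delta = -8294; [idx=5]; delta = 199056; [turn=0]; delta = 199061; [turn=1]; delta = 199066; [idx=6]; delta = -4777584; [turn=0]; delta = -4777579; [turn=1]; delta = -4777574; return 192. Both give 192.
Sweeping the whole domain (81 inputs) finds no disagreement.
verdict: equivalent


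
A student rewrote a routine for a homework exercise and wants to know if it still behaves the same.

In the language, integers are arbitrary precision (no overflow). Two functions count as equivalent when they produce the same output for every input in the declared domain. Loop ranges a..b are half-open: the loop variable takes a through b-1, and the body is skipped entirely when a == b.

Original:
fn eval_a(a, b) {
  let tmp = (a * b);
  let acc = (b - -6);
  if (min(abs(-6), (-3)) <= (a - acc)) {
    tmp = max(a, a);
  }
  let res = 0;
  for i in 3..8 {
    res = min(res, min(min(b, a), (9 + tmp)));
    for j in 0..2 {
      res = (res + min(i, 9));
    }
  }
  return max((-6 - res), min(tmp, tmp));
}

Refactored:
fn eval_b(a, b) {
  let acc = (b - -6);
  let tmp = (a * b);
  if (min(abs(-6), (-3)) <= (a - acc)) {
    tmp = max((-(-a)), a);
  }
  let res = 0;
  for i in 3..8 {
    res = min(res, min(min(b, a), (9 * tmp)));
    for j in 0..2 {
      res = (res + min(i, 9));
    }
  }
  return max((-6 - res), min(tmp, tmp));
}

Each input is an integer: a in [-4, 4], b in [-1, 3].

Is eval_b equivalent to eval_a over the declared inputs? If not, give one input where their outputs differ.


Evaluate both at a=-4, b=1.
eval_a: tmp = -4; acc = 7; (min(abs(-6), (-3)) <= (a - acc)) -> false; res = 0; [i=3]; res = -4; [j=0]; res = -1; [j=1]; res = 2; [i=4]; res = -4; [j=0]; res = 0; [j=1]; res = 4; [i=5]; res = -4; [j=0]; res = 1; [j=1]; res = 6; [i=6]; res = -4; [j=0]; res = 2; [j=1]; res = 8; [i=7]; res = -4; [j=0]; res = 3; [j=1]; res = 10; return -4
eval_b: acc = 7; tmp = -4; (min(abs(-6), (-3)) <= (a - acc)) -> false; res = 0; [i=3]; res = -36; [j=0]; res = -33; [j=1]; res = -30; [i=4]; res = -36; [j=0]; res = -32; [j=1]; res = -28; [i=5]; res = -36; [j=0]; res = -31; [j=1]; res = -26; [i=6]; res = -36; [j=0]; res = -30; [j=1]; res = -24; [i=7]; res = -36; [j=0]; res = -29; [j=1]; res = -22; return 16
-4 against 16: the behavior changed.
verdict: not equivalent; witness: a=-4, b=1


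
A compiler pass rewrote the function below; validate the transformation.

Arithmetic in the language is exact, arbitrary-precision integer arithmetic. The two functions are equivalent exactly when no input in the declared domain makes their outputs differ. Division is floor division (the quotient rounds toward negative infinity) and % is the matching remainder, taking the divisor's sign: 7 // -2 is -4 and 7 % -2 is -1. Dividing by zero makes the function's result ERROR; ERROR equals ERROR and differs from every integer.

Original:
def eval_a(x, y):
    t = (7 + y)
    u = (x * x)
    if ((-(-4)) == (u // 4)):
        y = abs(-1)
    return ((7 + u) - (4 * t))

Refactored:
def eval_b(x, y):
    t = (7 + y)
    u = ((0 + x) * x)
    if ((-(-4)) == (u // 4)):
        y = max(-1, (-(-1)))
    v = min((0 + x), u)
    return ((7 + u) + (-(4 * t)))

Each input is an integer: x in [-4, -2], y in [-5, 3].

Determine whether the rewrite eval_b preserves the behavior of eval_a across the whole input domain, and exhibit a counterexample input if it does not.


The two are interchangeable: local variable names differ, and statement counts differ, and constant usage differs, and arithmetic usage differs, and min/max/abs usage differs, and every declared input agrees.
Tracing x=-4, y=-3: eval_a: t := 4 | u := 16 | ((-(-4)) == (u // 4)): true | y := 1 | result 7 | eval_b: t := 4 | u := 16 | ((-(-4)) == (u // 4)): true | y := 1 | v := -4 | result 7 — matching result 7.
An exhaustive pass over the 27 declared inputs shows identical outputs.
verdict: equivalent


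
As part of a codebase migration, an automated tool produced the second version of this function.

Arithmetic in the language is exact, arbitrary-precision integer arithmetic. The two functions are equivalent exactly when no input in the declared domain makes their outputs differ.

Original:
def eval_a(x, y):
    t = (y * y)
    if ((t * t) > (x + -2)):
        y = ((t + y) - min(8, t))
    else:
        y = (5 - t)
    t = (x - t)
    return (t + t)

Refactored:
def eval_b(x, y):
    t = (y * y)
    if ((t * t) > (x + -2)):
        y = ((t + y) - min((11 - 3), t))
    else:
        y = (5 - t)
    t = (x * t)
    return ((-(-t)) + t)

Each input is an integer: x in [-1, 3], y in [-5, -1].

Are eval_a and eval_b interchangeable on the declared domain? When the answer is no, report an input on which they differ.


Consider the input x=-1, y=-5.
eval_a: t becomes 25; next ((t * t) > (x + -2)) evaluates to true; next y becomes 12; next t becomes -26; next final value -52
eval_b: t becomes 25; next ((t * t) > (x + -2)) evaluates to true; next y becomes 12; next t becomes -25; next final value -50
-52 and -50 differ, so these are not the same function on this domain.
verdict: not equivalent; witness: x=-1, y=-5


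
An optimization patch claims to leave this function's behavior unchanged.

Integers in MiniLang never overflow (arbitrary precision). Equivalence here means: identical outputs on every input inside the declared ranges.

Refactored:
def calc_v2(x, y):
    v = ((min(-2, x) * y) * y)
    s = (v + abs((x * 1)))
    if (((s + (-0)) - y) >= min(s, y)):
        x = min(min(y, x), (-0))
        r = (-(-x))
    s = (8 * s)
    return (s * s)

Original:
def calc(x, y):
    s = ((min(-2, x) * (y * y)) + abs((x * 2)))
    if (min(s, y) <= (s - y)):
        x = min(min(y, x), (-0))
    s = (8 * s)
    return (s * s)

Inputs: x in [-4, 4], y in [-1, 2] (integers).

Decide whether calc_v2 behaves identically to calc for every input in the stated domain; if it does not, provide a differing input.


Run the pair on x=-4, y=-1.
calc: s=4, then (min(s, y) <= (s - y)) is true, then x=-4, then s=32, then returns 1024
calc_v2: v=-4, then s=0, then (((s + (-0)) - y) >= min(s, y)) is true, then x=-4, then r=-4, then s=0, then returns 0
1024 != 0, so the rewrite changes behavior.
verdict: not equivalent; witness: x=-4, y=-1


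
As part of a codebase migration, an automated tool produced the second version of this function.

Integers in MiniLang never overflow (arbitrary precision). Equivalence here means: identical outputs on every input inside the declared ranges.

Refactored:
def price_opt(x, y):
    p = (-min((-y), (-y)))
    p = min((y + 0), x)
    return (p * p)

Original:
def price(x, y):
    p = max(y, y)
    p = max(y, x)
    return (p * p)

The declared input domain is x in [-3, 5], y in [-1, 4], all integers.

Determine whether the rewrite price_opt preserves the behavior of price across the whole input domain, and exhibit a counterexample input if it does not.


Evaluate both at x=-3, y=-1.
price: p becomes -1; next p becomes -1; next final value 1
price_opt: p becomes -1; next p becomes -3; next final value 9
1 != 9, so the rewrite changes behavior.
verdict: not equivalent; witness: x=-3, y=-1


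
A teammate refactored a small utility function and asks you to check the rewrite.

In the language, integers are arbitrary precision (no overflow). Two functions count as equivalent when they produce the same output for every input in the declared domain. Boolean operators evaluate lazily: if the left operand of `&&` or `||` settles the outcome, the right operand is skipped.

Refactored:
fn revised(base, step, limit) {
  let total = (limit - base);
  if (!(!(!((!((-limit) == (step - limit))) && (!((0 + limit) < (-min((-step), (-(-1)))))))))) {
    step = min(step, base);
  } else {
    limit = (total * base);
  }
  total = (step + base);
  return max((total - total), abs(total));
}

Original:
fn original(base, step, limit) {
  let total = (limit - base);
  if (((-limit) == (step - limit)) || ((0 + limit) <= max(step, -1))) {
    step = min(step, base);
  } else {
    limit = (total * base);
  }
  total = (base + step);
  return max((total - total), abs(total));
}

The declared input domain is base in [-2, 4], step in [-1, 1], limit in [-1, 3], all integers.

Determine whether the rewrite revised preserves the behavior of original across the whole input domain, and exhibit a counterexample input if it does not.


base=-2, step=-1, limit=-1 yields 4 from original but 3 from revised.
verdict: not equivalent; witness: base=-2, step=-1, limit=-1


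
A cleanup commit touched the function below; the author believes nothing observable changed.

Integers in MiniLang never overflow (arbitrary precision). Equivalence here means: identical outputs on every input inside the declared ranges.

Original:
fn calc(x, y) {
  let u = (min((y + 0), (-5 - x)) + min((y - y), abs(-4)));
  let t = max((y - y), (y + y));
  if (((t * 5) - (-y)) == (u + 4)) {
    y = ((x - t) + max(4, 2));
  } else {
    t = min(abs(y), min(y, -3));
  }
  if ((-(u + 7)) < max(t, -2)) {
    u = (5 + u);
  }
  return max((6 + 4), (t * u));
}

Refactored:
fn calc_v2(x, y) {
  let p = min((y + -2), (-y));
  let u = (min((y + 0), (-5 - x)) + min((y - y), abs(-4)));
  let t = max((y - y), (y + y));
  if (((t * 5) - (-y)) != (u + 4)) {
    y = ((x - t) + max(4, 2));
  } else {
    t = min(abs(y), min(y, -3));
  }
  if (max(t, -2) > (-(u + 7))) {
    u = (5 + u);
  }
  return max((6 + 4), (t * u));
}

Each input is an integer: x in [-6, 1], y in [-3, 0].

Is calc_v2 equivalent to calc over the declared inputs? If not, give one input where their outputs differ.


There is a counterexample at x=0, y=-3: 15 on one side, 10 on the other.
calc: u=-5, then t=0, then (((t * 5) - (-y)) == (u + 4)) is false, then t=-3, then ((-(u + 7)) < max(t, -2)) is false, then returns 15
calc_v2: p=-5, then u=-5, then t=0, then (((t * 5) - (-y)) != (u + 4)) is true, then y=4, then (max(t, -2) > (-(u + 7))) is true, then u=0, then returns 10
verdict: not equivalent; witness: x=0, y=-3


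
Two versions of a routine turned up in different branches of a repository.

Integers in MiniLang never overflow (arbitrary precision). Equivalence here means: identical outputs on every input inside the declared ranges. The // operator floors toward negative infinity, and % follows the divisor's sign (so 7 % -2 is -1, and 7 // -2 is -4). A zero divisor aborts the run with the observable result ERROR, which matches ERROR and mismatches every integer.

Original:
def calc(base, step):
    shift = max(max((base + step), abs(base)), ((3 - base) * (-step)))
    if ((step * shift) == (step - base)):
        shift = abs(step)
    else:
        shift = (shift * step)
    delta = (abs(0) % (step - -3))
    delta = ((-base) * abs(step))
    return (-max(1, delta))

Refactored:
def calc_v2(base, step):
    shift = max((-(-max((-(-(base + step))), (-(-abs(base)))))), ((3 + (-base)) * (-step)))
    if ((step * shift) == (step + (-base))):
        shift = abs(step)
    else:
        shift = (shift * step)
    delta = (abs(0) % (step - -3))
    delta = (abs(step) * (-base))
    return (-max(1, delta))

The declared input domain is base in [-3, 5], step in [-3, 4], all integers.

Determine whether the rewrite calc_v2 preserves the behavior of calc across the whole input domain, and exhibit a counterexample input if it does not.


Although arithmetic usage differs, 72/72 inputs agree.
verdict: equivalent


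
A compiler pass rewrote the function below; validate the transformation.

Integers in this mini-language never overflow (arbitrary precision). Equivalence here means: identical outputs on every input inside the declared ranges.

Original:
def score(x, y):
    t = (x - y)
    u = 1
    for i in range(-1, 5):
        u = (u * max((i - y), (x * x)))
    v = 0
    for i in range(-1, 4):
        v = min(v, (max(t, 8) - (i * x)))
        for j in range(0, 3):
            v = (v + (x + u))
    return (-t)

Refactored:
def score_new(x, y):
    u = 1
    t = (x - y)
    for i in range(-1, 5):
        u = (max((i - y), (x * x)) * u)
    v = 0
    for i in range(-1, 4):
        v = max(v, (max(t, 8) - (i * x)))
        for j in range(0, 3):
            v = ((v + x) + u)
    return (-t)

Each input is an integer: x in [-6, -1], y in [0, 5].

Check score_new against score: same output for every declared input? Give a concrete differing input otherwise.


The suspicious edit (`min(v, (max(t, 8) - (i * x)))` became `max(v, (max(t, 8) - (i * x)))`) never changes the result for any input inside the declared domain.
Spot check at x=-1, y=2 — score: t=-3, then u=1, then (i=-1), then u=1, then (i=0), then u=1, then (i=1), then u=1, then (i=2), then u=1, then (i=3), then u=1, then (i=4), then u=2, then v=0, then (i=-1), then v=0, then (j=0), then v=1, then (j=1), then v=2, then (j=2), then v=3, then (i=0), then v=3, then (j=0), then v=4, then (j=1), then v=5, then (j=2), then v=6, then (i=1), then v=6, then (j=0), then v=7, then (j=1), then v=8, then (j=2), then v=9, then (i=2), then v=9, then (j=0), then v=10, then (j=1), then v=11, then (j=2), then v=12, then (i=3), then v=11, then (j=0), then v=12, then (j=1), then v=13, then (j=2), then v=14, then returns 3. score_new: u=1, then t=-3, then (i=-1), then u=1, then (i=0), then u=1, then (i=1), then u=1, then (i=2), then u=1, then (i=3), then u=1, then (i=4), then u=2, then v=0, then (i=-1), then v=7, then (j=0), then v=8, then (j=1), then v=9, then (j=2), then v=10, then (i=0), then v=10, then (j=0), then v=11, then (j=1), then v=12, then (j=2), then v=13, then (i=1), then v=13, then (j=0), then v=14, then (j=1), then v=15, then (j=2), then v=16, then (i=2), then v=16, then (j=0), then v=17, then (j=1), then v=18, then (j=2), then v=19, then (i=3), then v=19, then (j=0), then v=20, then (j=1), then v=21, then (j=2), then v=22, then returns 3. Both give 3.
Every one of the 36 inputs gives matching results.
verdict: equivalent


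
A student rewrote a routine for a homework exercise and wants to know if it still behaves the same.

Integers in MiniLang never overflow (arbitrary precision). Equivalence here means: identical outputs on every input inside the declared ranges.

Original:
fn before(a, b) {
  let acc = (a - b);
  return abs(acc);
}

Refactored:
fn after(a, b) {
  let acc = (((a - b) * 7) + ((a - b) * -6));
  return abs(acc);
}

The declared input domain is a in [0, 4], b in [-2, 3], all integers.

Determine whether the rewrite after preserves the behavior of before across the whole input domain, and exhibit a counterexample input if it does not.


The two versions differ — the changes include arithmetic usage differs; also constant usage differs.
Tracing a=2, b=3: before: acc=-1, then returns 1 | after: acc=-1, then returns 1 — matching result 1.
An exhaustive pass over the 30 declared inputs shows identical outputs.
verdict: equivalent


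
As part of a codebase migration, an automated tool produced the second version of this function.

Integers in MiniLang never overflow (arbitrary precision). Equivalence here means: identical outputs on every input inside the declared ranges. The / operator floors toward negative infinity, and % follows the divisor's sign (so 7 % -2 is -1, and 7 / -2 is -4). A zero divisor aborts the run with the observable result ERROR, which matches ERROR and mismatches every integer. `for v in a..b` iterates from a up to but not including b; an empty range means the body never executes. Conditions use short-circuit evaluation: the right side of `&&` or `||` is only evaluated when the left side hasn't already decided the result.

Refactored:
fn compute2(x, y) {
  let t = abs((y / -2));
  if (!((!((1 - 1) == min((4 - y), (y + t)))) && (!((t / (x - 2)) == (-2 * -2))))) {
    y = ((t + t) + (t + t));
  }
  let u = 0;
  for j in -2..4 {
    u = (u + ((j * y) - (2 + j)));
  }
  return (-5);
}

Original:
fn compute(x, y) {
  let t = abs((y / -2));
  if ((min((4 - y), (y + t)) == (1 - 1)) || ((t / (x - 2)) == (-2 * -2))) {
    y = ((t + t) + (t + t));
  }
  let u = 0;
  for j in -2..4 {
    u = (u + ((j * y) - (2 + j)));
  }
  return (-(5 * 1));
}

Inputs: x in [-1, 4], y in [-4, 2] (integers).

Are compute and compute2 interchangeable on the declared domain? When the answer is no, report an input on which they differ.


The two are interchangeable: boolean connective usage differs, constant usage differs, arithmetic usage differs, and every declared input agrees.
As a probe, take x=4, y=-4: compute runs t := 2 | ((min((4 - y), (y + t)) == (1 - 1)) || ((t / (x - 2)) == (-2 * -2))): false | u := 0 | iter j=-2: | u := 8 | iter j=-1: | u := 11 | iter j=0: | u := 9 | iter j=1: | u := 2 | iter j=2: | u := -10 | iter j=3: | u := -27 | result -5; compute2 runs t := 2 | (!((!((1 - 1) == min((4 - y), (y + t)))) && (!((t / (x - 2)) == (-2 * -2))))): false | u := 0 | iter j=-2: | u := 8 | iter j=-1: | u := 11 | iter j=0: | u := 9 | iter j=1: | u := 2 | iter j=2: | u := -10 | iter j=3: | u := -27 | result -5; both end at -5.
Checked all 42 inputs in the declared domain: the outputs agree on every one.
verdict: equivalent


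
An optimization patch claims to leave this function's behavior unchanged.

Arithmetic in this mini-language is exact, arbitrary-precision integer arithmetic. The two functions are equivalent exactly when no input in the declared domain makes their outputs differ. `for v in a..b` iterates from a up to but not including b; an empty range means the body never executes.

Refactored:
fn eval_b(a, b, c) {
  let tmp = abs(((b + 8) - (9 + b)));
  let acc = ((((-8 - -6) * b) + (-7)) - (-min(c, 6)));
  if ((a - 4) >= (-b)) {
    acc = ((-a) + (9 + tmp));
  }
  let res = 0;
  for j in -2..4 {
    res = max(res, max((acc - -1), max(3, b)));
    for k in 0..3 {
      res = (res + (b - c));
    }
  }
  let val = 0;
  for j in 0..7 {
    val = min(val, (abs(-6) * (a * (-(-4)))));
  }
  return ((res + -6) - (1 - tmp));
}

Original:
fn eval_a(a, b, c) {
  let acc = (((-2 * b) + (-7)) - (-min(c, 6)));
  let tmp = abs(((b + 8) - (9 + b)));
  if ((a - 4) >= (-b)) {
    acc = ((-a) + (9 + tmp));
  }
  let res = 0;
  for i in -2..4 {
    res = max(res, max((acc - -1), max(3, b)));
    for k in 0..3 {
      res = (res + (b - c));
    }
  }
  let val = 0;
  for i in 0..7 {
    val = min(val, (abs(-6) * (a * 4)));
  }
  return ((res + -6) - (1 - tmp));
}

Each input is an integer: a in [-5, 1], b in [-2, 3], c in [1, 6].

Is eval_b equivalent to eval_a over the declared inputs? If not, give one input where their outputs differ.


Behavior is preserved: although arithmetic usage differs; and constant usage differs; and local variable names differ, the outputs never diverge.
Tracing a=-3, b=3, c=2: eval_a: acc becomes -11; next tmp becomes 1; next ((a - 4) >= (-b)) evaluates to false; next res becomes 0; next at i=-2:; next res becomes 3; next at k=0:; next res becomes 4; next at k=1:; next res becomes 5; next at k=2:; next res becomes 6; next at i=-1:; next res becomes 6; next at k=0:; next res becomes 7; next at k=1:; next res becomes 8; next at k=2:; next res becomes 9; next at i=0:; next res becomes 9; next at k=0:; next res becomes 10; next at k=1:; next res becomes 11; next at k=2:; next res becomes 12; next at i=1:; next res becomes 12; next at k=0:; next res becomes 13; next at k=1:; next res becomes 14; next at k=2:; next res becomes 15; next at i=2:; next res becomes 15; next at k=0:; next res becomes 16; next at k=1:; next res becomes 17; next at k=2:; next res becomes 18; next at i=3:; next res becomes 18; next at k=0:; next res becomes 19; next at k=1:; next res becomes 20; next at k=2:; next res becomes 21; next val becomes 0; next at i=0:; next val becomes -72; next at i=1:; next val becomes -72; next at i=2:; next val becomes -72; next at i=3:; next val becomes -72; next at i=4:; next val becomes -72; next at i=5:; next val becomes -72; next at i=6:; next val becomes -72; next final value 15 | eval_b: tmp becomes 1; next acc becomes -11; next ((a - 4) >= (-b)) evaluates to false; next res becomes 0; next at j=-2:; next res becomes 3; next at k=0:; next res becomes 4; next at k=1:; next res becomes 5; next at k=2:; next res becomes 6; next at j=-1:; next res becomes 6; next at k=0:; next res becomes 7; next at k=1:; next res becomes 8; next at k=2:; next res becomes 9; next at j=0:; next res becomes 9; next at k=0:; next res becomes 10; next at k=1:; next res becomes 11; next at k=2:; next res becomes 12; next at j=1:; next res becomes 12; next at k=0:; next res becomes 13; next at k=1:; next res becomes 14; next at k=2:; next res becomes 15; next at j=2:; next res becomes 15; next at k=0:; next res becomes 16; next at k=1:; next res becomes 17; next at k=2:; next res becomes 18; next at j=3:; next res becomes 18; next at k=0:; next res becomes 19; next at k=1:; next res becomes 20; next at k=2:; next res becomes 21; next val becomes 0; next at j=0:; next val becomes -72; next at j=1:; next val becomes -72; next at j=2:; next val becomes -72; next at j=3:; next val becomes -72; next at j=4:; next val becomes -72; next at j=5:; next val becomes -72; next at j=6:; next val becomes -72; next final value 15 — matching result 15.
Across all 252 domain points the two functions coincide.
verdict: equivalent


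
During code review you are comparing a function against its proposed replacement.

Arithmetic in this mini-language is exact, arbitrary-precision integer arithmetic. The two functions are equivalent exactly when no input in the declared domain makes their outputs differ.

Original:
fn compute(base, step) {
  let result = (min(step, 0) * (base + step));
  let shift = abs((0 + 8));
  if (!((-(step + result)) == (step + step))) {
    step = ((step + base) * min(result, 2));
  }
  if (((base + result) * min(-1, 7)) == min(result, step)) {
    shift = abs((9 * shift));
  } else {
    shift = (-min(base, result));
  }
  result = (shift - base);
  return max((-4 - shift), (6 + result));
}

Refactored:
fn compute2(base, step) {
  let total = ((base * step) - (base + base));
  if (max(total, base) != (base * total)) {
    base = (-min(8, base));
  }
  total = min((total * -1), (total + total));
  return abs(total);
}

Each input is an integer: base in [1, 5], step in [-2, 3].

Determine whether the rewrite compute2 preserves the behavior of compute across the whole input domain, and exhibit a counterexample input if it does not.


The rewrite breaks on base=1, step=-2, where the results are 4 and 8.
compute: result becomes 2; next shift becomes 8; next (!((-(step + result)) == (step + step))) evaluates to true; next step becomes -2; next (((base + result) * min(-1, 7)) == min(result, step)) evaluates to false; next shift becomes -1; next result becomes -2; next final value 4
compute2: total becomes -4; next (max(total, base) != (base * total)) evaluates to true; next base becomes -1; next total becomes -8; next final value 8
verdict: not equivalent; witness: base=1, step=-2


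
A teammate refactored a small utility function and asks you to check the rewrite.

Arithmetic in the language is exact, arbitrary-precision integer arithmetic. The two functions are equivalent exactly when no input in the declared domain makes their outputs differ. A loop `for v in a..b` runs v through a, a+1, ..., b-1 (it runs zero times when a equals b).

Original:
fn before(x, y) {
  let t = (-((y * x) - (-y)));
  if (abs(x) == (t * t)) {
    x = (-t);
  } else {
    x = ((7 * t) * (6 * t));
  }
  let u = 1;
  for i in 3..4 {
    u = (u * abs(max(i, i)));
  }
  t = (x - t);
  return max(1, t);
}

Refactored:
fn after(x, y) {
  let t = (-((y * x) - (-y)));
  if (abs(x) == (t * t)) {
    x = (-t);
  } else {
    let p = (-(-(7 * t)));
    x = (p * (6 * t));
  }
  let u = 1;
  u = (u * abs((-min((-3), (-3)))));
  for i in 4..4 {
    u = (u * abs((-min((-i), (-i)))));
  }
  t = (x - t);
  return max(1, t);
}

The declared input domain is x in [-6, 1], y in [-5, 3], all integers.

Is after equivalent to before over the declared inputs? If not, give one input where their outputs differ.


The two are interchangeable: statement counts differ; min/max/abs usage differs; arithmetic usage differs; constant usage differs; loop structure differs; local variable names differ, and every declared input agrees.
Tracing x=-2, y=-2: before: t = -2; (abs(x) == (t * t)) -> false; x = 168; u = 1; [i=3]; u = 3; t = 170; return 170 | after: t = -2; (abs(x) == (t * t)) -> false; p = -14; x = 168; u = 1; u = 3; the i loop: no iterations; t = 170; return 170 — matching result 170.
An exhaustive pass over the 72 declared inputs shows identical outputs.
verdict: equivalent


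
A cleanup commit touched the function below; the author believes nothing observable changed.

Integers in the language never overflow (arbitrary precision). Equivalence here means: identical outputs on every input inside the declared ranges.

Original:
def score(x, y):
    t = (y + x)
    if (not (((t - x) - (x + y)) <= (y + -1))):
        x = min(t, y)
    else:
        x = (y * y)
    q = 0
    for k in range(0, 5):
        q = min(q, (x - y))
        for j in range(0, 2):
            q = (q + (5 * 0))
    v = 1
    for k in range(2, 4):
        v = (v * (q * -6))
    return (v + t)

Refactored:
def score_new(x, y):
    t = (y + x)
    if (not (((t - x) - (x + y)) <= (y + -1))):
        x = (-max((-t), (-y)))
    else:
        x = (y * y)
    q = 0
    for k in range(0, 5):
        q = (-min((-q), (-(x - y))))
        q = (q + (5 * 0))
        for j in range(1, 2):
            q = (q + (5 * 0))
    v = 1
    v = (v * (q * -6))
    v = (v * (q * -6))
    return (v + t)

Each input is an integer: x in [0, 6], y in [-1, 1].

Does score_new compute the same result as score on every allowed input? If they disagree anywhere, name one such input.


x=2, y=-1 yields 1 from score but 145 from score_new.
verdict: not equivalent; witness: x=2, y=-1


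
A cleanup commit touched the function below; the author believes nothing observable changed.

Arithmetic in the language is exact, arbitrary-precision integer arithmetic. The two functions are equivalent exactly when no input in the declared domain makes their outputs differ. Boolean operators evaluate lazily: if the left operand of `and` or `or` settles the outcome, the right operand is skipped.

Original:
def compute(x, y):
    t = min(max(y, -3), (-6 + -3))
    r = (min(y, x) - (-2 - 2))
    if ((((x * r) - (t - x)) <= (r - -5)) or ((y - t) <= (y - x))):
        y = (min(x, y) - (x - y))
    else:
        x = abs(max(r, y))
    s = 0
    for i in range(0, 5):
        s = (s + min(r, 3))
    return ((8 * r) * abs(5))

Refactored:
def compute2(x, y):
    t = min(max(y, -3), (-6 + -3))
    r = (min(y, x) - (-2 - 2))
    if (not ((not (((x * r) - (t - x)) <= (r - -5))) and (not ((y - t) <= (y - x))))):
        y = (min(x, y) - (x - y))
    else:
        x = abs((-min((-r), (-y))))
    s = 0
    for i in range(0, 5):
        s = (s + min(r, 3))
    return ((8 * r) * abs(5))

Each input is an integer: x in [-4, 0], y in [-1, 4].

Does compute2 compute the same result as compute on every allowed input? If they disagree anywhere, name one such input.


The two versions differ — the changes include boolean connective usage differs, and min/max/abs usage differs.
As a probe, take x=-1, y=-1: compute runs t = -9; r = 3; ((((x * r) - (t - x)) <= (r - -5)) or ((y - t) <= (y - x))) -> true; y = -1; s = 0; [i=0]; s = 3; [i=1]; s = 6; [i=2]; s = 9; [i=3]; s = 12; [i=4]; s = 15; return 120; compute2 runs t = -9; r = 3; (not ((not (((x * r) - (t - x)) <= (r - -5))) and (not ((y - t) <= (y - x))))) -> true; y = -1; s = 0; [i=0]; s = 3; [i=1]; s = 6; [i=2]; s = 9; [i=3]; s = 12; [i=4]; s = 15; return 120; both end at 120.
Sweeping the whole domain (30 inputs) finds no disagreement.
verdict: equivalent
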